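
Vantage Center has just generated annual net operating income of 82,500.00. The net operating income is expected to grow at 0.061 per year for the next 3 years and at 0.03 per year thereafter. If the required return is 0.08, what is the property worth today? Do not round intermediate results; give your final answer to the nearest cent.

1850266.25

D_1 = 87532.50000
D_2 = 92871.98250
D_3 = 98537.17343
Terminal value at year 3: TV = D_3×(1+g_2)/(r−g_2) = 101493.28864/0.05 = 2029865.77271
P_0 = D_1/(1+r)^1 + D_2/(1+r)^2 + D_3/(1+r)^3 + TV/(1+r)^3
    = 81048.61111 + 79622.75592 + 78221.98521 + 1611372.89532 = 1850266.24756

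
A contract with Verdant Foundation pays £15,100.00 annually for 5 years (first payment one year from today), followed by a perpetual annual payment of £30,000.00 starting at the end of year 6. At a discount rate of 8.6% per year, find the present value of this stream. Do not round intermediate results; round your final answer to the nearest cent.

PV of 5-year annuity: £15,100.00 × [1 − (1+0.086)^−5] / 0.086 = 59348.41606
Perpetuity value at year 5: £30,000.00 / 0.086 = 348837.20930
PV of perpetuity: 348837.20930 / (1+0.086)^5 = 230926.44891
Total PV = 59348.41606 + 230926.44891 = 290274.86497

£290274.86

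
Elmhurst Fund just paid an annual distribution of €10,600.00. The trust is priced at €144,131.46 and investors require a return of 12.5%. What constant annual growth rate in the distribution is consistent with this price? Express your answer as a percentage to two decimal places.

4.79%

P = D₀(1+g)/(r−g) ⇒ P(r−g) = D₀(1+g) ⇒ g(P+D₀) = P·r − D₀
g = (P·r − D₀)/(P + D₀) = (€144,131.46×0.125 − €10,600.00) / (€144,131.46 + €10,600.00) = 0.047931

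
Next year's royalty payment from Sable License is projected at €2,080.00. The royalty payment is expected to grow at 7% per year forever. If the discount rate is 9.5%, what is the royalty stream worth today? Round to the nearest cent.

Growing perpetuity: P = D₁ / (r − g) = €2,080.0000 / (0.095 − 0.07) = €83,200.00

€83200.00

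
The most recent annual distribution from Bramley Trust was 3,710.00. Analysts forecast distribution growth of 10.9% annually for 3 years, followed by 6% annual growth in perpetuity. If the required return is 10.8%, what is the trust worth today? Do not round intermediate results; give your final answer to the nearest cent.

D_1 = 4114.39000
D_2 = 4562.85851
D_3 = 5060.21009
Terminal value at year 3: TV = D_3×(1+g_2)/(r−g_2) = 5363.82269/0.048 = 111746.30610
P_0 = D_1/(1+r)^1 + D_2/(1+r)^2 + D_3/(1+r)^3 + TV/(1+r)^3
    = 3713.34838 + 3716.69977 + 3720.05420 + 82151.19681 = 93301.29915

93301.30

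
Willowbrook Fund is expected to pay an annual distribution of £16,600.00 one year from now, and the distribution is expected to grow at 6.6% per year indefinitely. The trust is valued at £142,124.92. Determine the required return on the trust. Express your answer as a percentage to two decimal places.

18.28%

P = D₁/(r − g) ⇒ r = D₁/P + g = £16,600.0000/£142,124.92 + 0.066 = 0.116799 + 0.066 = 0.182799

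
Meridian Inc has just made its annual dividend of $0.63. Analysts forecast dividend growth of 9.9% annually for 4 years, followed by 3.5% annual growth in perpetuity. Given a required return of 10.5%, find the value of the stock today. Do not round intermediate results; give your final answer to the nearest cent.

$11.60

D_1 = 0.69237
D_2 = 0.76091
D_3 = 0.83625
D_4 = 0.91903
Terminal value at year 4: TV = D_4×(1+g_2)/(r−g_2) = 0.95120/0.07 = 13.58857
P_0 = D_1/(1+r)^1 + D_2/(1+r)^2 + D_3/(1+r)^3 + D_4/(1+r)^4 + TV/(1+r)^4
    = 0.62658 + 0.62318 + 0.61979 + 0.61643 + 9.11433 = 11.60030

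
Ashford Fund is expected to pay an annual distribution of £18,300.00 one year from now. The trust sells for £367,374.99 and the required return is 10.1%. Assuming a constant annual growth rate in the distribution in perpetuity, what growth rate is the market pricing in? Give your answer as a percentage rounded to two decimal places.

P = D₁/(r−g) ⇒ g = r − D₁/P = 0.101 − £18,300.00/£367,374.99 = 0.051187

5.12%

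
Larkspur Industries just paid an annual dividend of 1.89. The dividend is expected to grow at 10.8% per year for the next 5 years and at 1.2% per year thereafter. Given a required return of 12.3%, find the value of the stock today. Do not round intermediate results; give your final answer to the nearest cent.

25.19

D_1 = 2.09412
D_2 = 2.32028
D_3 = 2.57088
D_4 = 2.84853
D_5 = 3.15617
Terminal value at year 5: TV = D_5×(1+g_2)/(r−g_2) = 3.19405/0.111 = 28.77519
P_0 = D_1/(1+r)^1 + D_2/(1+r)^2 + D_3/(1+r)^3 + D_4/(1+r)^4 + D_5/(1+r)^5 + TV/(1+r)^5
    = 1.86476 + 1.83985 + 1.81527 + 1.79103 + 1.76710 + 16.11088 = 25.18889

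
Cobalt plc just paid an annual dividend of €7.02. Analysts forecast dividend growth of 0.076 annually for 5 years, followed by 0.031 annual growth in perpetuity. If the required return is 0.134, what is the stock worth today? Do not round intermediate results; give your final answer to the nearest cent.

D_1 = 7.55352
D_2 = 8.12759
D_3 = 8.74528
D_4 = 9.40993
D_5 = 10.12508
Terminal value at year 5: TV = D_5×(1+g_2)/(r−g_2) = 10.43896/0.103 = 101.34910
P_0 = D_1/(1+r)^1 + D_2/(1+r)^2 + D_3/(1+r)^3 + D_4/(1+r)^4 + D_5/(1+r)^5 + TV/(1+r)^5
    = 6.66095 + 6.32027 + 5.99701 + 5.69028 + 5.39925 + 54.04489 = 84.11265

€84.11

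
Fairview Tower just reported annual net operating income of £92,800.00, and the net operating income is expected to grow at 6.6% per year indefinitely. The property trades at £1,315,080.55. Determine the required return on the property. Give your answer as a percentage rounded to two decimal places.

D₁ = £92,800.00 × 1.066 = £98,924.8000
P = D₁/(r − g) ⇒ r = D₁/P + g = £98,924.8000/£1,315,080.55 + 0.066 = 0.075223 + 0.066 = 0.141223

14.12%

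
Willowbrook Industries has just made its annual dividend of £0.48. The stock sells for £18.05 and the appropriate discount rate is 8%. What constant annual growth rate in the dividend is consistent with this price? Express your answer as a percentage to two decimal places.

5.20%

P = D₀(1+g)/(r−g) ⇒ P(r−g) = D₀(1+g) ⇒ g(P+D₀) = P·r − D₀
g = (P·r − D₀)/(P + D₀) = (£18.05×0.08 − £0.48) / (£18.05 + £0.48) = 0.052024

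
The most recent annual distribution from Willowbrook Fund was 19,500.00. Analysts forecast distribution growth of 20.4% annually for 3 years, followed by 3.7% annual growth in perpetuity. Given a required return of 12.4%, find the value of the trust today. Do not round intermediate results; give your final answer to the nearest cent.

D_1 = 23478.00000
D_2 = 28267.51200
D_3 = 34034.08445
Terminal value at year 3: TV = D_3×(1+g_2)/(r−g_2) = 35293.34557/0.087 = 405670.63877
P_0 = D_1/(1+r)^1 + D_2/(1+r)^2 + D_3/(1+r)^3 + TV/(1+r)^3
    = 20887.90036 + 22374.58366 + 23967.08071 + 285676.58275 = 352906.14747

352906.15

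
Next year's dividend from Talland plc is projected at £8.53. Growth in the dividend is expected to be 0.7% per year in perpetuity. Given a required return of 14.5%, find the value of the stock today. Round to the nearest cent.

Growing perpetuity: P = D₁ / (r − g) = £8.5300 / (0.145 − 0.007) = £61.81

£61.81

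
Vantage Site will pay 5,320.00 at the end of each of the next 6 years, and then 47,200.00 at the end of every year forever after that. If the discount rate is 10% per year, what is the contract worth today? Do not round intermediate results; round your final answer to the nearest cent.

PV of 6-year annuity: 5,320.00 × [1 − (1+0.1)^−6] / 0.1 = 23169.98692
Perpetuity value at year 6: 47,200.00 / 0.1 = 472000.00000
PV of perpetuity: 472000.00000 / (1+0.1)^6 = 266431.69499
Total PV = 23169.98692 + 266431.69499 = 289601.68191

289601.68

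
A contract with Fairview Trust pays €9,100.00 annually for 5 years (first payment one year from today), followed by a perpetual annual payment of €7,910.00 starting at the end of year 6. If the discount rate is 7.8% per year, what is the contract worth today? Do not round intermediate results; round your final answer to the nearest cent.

€106186.73

PV of 5-year annuity: €9,100.00 × [1 − (1+0.078)^−5] / 0.078 = 36525.99363
Perpetuity value at year 5: €7,910.00 / 0.078 = 101410.25641
PV of perpetuity: 101410.25641 / (1+0.078)^5 = 69660.73887
Total PV = 36525.99363 + 69660.73887 = 106186.73250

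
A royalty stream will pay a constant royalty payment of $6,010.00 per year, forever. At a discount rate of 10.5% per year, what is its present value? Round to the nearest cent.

$57238.10

Level perpetuity: PV = C / r = $6,010.00 / 0.105 = $57,238.10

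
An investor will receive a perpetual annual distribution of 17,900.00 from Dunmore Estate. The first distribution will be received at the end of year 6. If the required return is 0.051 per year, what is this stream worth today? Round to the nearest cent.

Value at end of year 5: C / r = 17,900.00 / 0.051 = 350,980.3922
Discount to today: PV = 350,980.3922 / (1 + 0.051)^5 = 350,980.3922 / 1.282371 = 273,696.52

273696.52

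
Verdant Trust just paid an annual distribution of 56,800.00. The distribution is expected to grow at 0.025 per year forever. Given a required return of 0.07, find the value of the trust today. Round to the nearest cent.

D₁ = D₀ × (1 + g) = 56,800.00 × 1.025 = 58,220.0000
Growing perpetuity: P = D₁ / (r − g) = 58,220.0000 / (0.07 − 0.025) = 1,293,777.78

1293777.78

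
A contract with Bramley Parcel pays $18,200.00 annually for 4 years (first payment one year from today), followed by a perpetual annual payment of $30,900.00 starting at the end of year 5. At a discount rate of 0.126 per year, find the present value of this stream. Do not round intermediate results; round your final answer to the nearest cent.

$207146.19

PV of 4-year annuity: $18,200.00 × [1 − (1+0.126)^−4] / 0.126 = 54588.40327
Perpetuity value at year 4: $30,900.00 / 0.126 = 245238.09524
PV of perpetuity: 245238.09524 / (1+0.126)^4 = 152557.78420
Total PV = 54588.40327 + 152557.78420 = 207146.18747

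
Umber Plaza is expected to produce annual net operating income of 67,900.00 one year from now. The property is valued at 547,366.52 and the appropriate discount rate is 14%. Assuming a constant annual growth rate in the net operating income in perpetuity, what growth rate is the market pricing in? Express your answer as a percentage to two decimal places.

1.60%

P = D₁/(r−g) ⇒ g = r − D₁/P = 0.14 − 67,900.00/547,366.52 = 0.015951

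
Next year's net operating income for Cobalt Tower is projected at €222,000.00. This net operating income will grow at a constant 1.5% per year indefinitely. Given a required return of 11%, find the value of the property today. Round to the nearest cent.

Growing perpetuity: P = D₁ / (r − g) = €222,000.0000 / (0.11 − 0.015) = €2,336,842.11

€2336842.11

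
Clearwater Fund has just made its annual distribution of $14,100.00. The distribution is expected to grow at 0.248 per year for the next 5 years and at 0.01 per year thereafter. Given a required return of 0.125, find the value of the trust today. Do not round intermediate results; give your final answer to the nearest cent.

D_1 = 17596.80000
D_2 = 21960.80640
D_3 = 27407.08639
D_4 = 34204.04381
D_5 = 42686.64668
Terminal value at year 5: TV = D_5×(1+g_2)/(r−g_2) = 43113.51314/0.115 = 374900.11429
P_0 = D_1/(1+r)^1 + D_2/(1+r)^2 + D_3/(1+r)^3 + D_4/(1+r)^4 + D_5/(1+r)^5 + TV/(1+r)^5
    = 15641.60000 + 17351.74827 + 19248.87274 + 21353.41616 + 23688.05633 + 208042.92952 = 305326.62302

$305326.62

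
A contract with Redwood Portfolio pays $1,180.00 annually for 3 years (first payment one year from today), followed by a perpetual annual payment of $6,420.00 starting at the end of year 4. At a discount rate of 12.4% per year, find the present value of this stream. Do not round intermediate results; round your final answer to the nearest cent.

$39274.60

PV of 3-year annuity: $1,180.00 × [1 − (1+0.124)^−3] / 0.124 = 2814.79311
Perpetuity value at year 3: $6,420.00 / 0.124 = 51774.19355
PV of perpetuity: 51774.19355 / (1+0.124)^3 = 36459.81068
Total PV = 2814.79311 + 36459.81068 = 39274.60379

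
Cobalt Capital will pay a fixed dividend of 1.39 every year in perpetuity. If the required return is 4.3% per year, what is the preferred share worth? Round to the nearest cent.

32.33

Level perpetuity: PV = C / r = 1.39 / 0.043 = 32.33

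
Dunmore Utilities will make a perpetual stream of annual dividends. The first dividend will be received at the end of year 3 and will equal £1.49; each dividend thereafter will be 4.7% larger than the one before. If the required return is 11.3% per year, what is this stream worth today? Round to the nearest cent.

Value at end of year 2: C₁ / (r − g) = £1.49 / (0.113 − 0.047) = £22.5758
Discount to today: PV = £22.5758 / (1 + 0.113)^2 = £22.5758 / 1.238769 = £18.22

£18.22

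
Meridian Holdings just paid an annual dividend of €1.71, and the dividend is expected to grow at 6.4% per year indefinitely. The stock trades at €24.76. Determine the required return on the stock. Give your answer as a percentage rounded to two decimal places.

D₁ = €1.71 × 1.064 = €1.8194
P = D₁/(r − g) ⇒ r = D₁/P + g = €1.8194/€24.76 + 0.064 = 0.073483 + 0.064 = 0.137483

13.75%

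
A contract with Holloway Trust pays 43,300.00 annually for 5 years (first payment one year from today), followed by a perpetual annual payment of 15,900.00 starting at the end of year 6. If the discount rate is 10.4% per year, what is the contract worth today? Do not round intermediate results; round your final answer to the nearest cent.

PV of 5-year annuity: 43,300.00 × [1 − (1+0.104)^−5] / 0.104 = 162477.43573
Perpetuity value at year 5: 15,900.00 / 0.104 = 152884.61538
PV of perpetuity: 152884.61538 / (1+0.104)^5 = 93222.00042
Total PV = 162477.43573 + 93222.00042 = 255699.43615

255699.44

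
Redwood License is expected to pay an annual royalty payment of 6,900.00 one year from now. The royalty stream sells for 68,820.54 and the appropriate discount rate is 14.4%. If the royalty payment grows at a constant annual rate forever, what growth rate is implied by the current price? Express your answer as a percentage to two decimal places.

P = D₁/(r−g) ⇒ g = r − D₁/P = 0.144 − 6,900.00/68,820.54 = 0.043739

4.37%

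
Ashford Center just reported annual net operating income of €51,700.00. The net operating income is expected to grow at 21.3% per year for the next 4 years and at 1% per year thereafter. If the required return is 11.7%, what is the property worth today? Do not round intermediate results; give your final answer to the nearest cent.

D_1 = 62712.10000
D_2 = 76069.77730
D_3 = 92272.63986
D_4 = 111926.71216
Terminal value at year 4: TV = D_4×(1+g_2)/(r−g_2) = 113045.97928/0.107 = 1056504.47923
P_0 = D_1/(1+r)^1 + D_2/(1+r)^2 + D_3/(1+r)^3 + D_4/(1+r)^4 + TV/(1+r)^4
    = 56143.33035 + 60968.54048 + 66208.45085 + 71898.70267 + 678669.99715 = 933889.02150

€933889.02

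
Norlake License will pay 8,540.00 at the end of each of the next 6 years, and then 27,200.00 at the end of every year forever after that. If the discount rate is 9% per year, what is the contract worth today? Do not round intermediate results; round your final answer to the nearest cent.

PV of 6-year annuity: 8,540.00 × [1 − (1+0.09)^−6] / 0.09 = 38309.74476
Perpetuity value at year 6: 27,200.00 / 0.09 = 302222.22222
PV of perpetuity: 302222.22222 / (1+0.09)^6 = 180205.23657
Total PV = 38309.74476 + 180205.23657 = 218514.98133

218514.98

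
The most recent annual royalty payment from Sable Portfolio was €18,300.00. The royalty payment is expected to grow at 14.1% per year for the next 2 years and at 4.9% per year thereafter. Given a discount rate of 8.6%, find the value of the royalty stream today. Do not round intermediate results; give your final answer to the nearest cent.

D_1 = 20880.30000
D_2 = 23824.42230
Terminal value at year 2: TV = D_2×(1+g_2)/(r−g_2) = 24991.81899/0.037 = 675454.56737
P_0 = D_1/(1+r)^1 + D_2/(1+r)^2 + TV/(1+r)^2
    = 19226.79558 + 20200.52832 + 572712.27592 = 612139.59982

€612139.60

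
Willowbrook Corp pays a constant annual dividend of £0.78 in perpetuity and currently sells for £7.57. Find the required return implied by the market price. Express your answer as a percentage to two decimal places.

P = C/r ⇒ r = C/P = £0.78/£7.57 = 0.103038

10.30%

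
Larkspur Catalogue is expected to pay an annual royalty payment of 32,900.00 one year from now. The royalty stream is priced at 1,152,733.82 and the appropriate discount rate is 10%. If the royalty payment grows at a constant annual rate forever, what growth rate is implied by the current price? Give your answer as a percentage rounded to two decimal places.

P = D₁/(r−g) ⇒ g = r − D₁/P = 0.1 − 32,900.00/1,152,733.82 = 0.071459

7.15%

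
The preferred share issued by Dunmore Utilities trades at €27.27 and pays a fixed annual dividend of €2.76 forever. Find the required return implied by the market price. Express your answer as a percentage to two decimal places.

10.12%

P = C/r ⇒ r = C/P = €2.76/€27.27 = 0.101210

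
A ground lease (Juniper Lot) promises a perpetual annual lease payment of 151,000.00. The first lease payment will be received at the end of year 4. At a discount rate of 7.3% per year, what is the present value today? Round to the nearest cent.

1674383.44

Value at end of year 3: C / r = 151,000.00 / 0.073 = 2,068,493.1507
Discount to today: PV = 2,068,493.1507 / (1 + 0.073)^3 = 2,068,493.1507 / 1.235376 = 1,674,383.44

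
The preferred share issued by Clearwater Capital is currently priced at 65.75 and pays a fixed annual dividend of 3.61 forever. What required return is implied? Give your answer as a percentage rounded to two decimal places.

P = C/r ⇒ r = C/P = 3.61/65.75 = 0.054905

5.49%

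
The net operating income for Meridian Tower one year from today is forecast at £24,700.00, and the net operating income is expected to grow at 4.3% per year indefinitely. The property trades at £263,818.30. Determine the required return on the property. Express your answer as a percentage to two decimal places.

P = D₁/(r − g) ⇒ r = D₁/P + g = £24,700.0000/£263,818.30 + 0.043 = 0.093625 + 0.043 = 0.136625

13.66%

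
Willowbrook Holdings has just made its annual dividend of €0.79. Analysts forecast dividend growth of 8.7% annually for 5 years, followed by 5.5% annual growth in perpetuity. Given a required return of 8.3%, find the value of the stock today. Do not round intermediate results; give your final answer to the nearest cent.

D_1 = 0.85873
D_2 = 0.93344
D_3 = 1.01465
D_4 = 1.10292
D_5 = 1.19888
Terminal value at year 5: TV = D_5×(1+g_2)/(r−g_2) = 1.26482/0.028 = 45.17199
P_0 = D_1/(1+r)^1 + D_2/(1+r)^2 + D_3/(1+r)^3 + D_4/(1+r)^4 + D_5/(1+r)^5 + TV/(1+r)^5
    = 0.79292 + 0.79585 + 0.79879 + 0.80174 + 0.80470 + 30.31984 = 34.31383

€34.31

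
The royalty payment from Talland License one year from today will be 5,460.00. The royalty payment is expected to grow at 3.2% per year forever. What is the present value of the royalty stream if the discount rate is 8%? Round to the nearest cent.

113750.00

Growing perpetuity: P = D₁ / (r − g) = 5,460.0000 / (0.08 − 0.032) = 113,750.00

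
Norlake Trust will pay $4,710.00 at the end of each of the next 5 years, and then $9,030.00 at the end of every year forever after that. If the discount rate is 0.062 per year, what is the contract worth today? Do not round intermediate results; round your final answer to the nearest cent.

PV of 5-year annuity: $4,710.00 × [1 − (1+0.062)^−5] / 0.062 = 19732.75043
Perpetuity value at year 5: $9,030.00 / 0.062 = 145645.16129
PV of perpetuity: 145645.16129 / (1+0.062)^5 = 107813.58245
Total PV = 19732.75043 + 107813.58245 = 127546.33287

$127546.33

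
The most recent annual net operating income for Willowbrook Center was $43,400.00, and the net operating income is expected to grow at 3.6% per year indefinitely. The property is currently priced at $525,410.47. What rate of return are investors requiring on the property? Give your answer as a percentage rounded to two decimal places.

12.16%

D₁ = $43,400.00 × 1.036 = $44,962.4000
P = D₁/(r − g) ⇒ r = D₁/P + g = $44,962.4000/$525,410.47 + 0.036 = 0.085576 + 0.036 = 0.121576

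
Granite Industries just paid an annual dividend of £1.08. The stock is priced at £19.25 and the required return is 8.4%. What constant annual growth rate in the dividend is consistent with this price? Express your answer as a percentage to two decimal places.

2.64%

P = D₀(1+g)/(r−g) ⇒ P(r−g) = D₀(1+g) ⇒ g(P+D₀) = P·r − D₀
g = (P·r − D₀)/(P + D₀) = (£19.25×0.084 − £1.08) / (£19.25 + £1.08) = 0.026414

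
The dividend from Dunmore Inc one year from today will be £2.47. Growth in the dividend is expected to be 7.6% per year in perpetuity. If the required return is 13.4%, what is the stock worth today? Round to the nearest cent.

£42.59

Growing perpetuity: P = D₁ / (r − g) = £2.4700 / (0.134 − 0.076) = £42.59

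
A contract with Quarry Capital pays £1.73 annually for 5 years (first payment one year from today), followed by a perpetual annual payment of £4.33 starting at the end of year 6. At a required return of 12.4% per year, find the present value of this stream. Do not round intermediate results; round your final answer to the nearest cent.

PV of 5-year annuity: £1.73 × [1 − (1+0.124)^−5] / 0.124 = 6.17496
Perpetuity value at year 5: £4.33 / 0.124 = 34.91935
PV of perpetuity: 34.91935 / (1+0.124)^5 = 19.46411
Total PV = 6.17496 + 19.46411 = 25.63907

£25.64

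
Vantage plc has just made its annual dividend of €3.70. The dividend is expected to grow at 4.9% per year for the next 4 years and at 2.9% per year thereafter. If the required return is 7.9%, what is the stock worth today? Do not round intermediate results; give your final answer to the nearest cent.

€81.82

D_1 = 3.88130
D_2 = 4.07148
D_3 = 4.27099
D_4 = 4.48026
Terminal value at year 4: TV = D_4×(1+g_2)/(r−g_2) = 4.61019/0.05 = 92.20385
P_0 = D_1/(1+r)^1 + D_2/(1+r)^2 + D_3/(1+r)^3 + D_4/(1+r)^4 + TV/(1+r)^4
    = 3.59713 + 3.49711 + 3.39988 + 3.30535 + 68.02417 = 81.82365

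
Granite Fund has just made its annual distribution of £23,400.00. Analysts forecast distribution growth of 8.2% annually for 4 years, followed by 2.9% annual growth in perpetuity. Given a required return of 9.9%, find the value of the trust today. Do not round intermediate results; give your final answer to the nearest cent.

D_1 = 25318.80000
D_2 = 27394.94160
D_3 = 29641.32681
D_4 = 32071.91561
Terminal value at year 4: TV = D_4×(1+g_2)/(r−g_2) = 33002.00116/0.07 = 471457.15946
P_0 = D_1/(1+r)^1 + D_2/(1+r)^2 + D_3/(1+r)^3 + D_4/(1+r)^4 + TV/(1+r)^4
    = 23038.03458 + 22681.66825 + 22330.81442 + 21985.38781 + 323185.20085 = 413221.10592

£413221.11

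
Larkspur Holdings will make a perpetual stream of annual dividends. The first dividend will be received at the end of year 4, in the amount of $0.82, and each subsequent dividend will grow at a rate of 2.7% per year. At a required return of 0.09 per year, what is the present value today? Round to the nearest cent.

Value at end of year 3: C₁ / (r − g) = $0.82 / (0.09 − 0.027) = $13.0159
Discount to today: PV = $13.0159 / (1 + 0.09)^3 = $13.0159 / 1.295029 = $10.05

$10.05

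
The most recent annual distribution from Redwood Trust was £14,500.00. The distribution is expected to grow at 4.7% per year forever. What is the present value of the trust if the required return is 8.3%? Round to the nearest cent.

D₁ = D₀ × (1 + g) = £14,500.00 × 1.047 = £15,181.5000
Growing perpetuity: P = D₁ / (r − g) = £15,181.5000 / (0.083 − 0.047) = £421,708.33

£421708.33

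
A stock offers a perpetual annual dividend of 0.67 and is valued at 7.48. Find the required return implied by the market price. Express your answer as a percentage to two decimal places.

P = C/r ⇒ r = C/P = 0.67/7.48 = 0.089572

8.96%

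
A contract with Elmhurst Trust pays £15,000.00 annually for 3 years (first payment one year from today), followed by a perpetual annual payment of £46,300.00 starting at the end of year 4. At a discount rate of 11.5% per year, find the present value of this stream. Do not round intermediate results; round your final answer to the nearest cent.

£326780.71

PV of 3-year annuity: £15,000.00 × [1 − (1+0.115)^−3] / 0.115 = 36339.29079
Perpetuity value at year 3: £46,300.00 / 0.115 = 402608.69565
PV of perpetuity: 402608.69565 / (1+0.115)^3 = 290441.41807
Total PV = 36339.29079 + 290441.41807 = 326780.70886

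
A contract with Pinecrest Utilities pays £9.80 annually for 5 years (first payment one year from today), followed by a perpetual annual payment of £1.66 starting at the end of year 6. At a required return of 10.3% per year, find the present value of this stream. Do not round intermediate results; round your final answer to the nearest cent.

£46.74

PV of 5-year annuity: £9.80 × [1 − (1+0.103)^−5] / 0.103 = 36.86674
Perpetuity value at year 5: £1.66 / 0.103 = 16.11650
PV of perpetuity: 16.11650 / (1+0.103)^5 = 9.87173
Total PV = 36.86674 + 9.87173 = 46.73847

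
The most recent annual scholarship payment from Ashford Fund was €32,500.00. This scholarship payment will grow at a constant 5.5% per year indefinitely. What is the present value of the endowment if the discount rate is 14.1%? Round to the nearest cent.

D₁ = D₀ × (1 + g) = €32,500.00 × 1.055 = €34,287.5000
Growing perpetuity: P = D₁ / (r − g) = €34,287.5000 / (0.141 − 0.055) = €398,691.86

€398691.86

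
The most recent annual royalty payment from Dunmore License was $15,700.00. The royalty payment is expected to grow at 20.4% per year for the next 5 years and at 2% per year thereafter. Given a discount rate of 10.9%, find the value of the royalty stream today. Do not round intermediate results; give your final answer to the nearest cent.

D_1 = 18902.80000
D_2 = 22758.97120
D_3 = 27401.80132
D_4 = 32991.76880
D_5 = 39722.08963
Terminal value at year 5: TV = D_5×(1+g_2)/(r−g_2) = 40516.53142/0.089 = 455241.92609
P_0 = D_1/(1+r)^1 + D_2/(1+r)^2 + D_3/(1+r)^3 + D_4/(1+r)^4 + D_5/(1+r)^5 + TV/(1+r)^5
    = 17044.90532 + 18505.01894 + 20090.20992 + 21811.19274 + 23679.59969 + 271384.17624 = 372515.10285

$372515.10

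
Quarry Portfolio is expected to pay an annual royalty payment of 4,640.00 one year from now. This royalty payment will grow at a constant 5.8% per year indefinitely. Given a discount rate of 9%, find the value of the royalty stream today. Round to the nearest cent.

Growing perpetuity: P = D₁ / (r − g) = 4,640.0000 / (0.09 − 0.058) = 145,000.00

145000.00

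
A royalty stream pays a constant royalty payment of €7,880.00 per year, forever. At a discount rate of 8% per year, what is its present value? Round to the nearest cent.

€98500.00

Level perpetuity: PV = C / r = €7,880.00 / 0.08 = €98,500.00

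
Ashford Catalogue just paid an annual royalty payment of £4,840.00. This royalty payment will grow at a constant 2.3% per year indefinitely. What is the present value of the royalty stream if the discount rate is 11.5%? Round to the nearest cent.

D₁ = D₀ × (1 + g) = £4,840.00 × 1.023 = £4,951.3200
Growing perpetuity: P = D₁ / (r − g) = £4,951.3200 / (0.115 − 0.023) = £53,818.70

£53818.70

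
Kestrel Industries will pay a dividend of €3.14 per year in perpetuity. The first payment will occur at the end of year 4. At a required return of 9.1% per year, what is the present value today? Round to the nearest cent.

€26.57

Value at end of year 3: C / r = €3.14 / 0.091 = €34.5055
Discount to today: PV = €34.5055 / (1 + 0.091)^3 = €34.5055 / 1.298597 = €26.57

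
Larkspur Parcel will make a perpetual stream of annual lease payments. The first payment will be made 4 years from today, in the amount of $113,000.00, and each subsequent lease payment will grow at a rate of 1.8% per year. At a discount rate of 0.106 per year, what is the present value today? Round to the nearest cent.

$949140.25

Value at end of year 3: C₁ / (r − g) = $113,000.00 / (0.106 − 0.018) = $1,284,090.9091
Discount to today: PV = $1,284,090.9091 / (1 + 0.106)^3 = $1,284,090.9091 / 1.352899 = $949,140.25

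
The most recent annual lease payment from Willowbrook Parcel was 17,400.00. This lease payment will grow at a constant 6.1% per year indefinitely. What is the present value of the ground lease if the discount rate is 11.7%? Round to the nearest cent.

D₁ = D₀ × (1 + g) = 17,400.00 × 1.061 = 18,461.4000
Growing perpetuity: P = D₁ / (r − g) = 18,461.4000 / (0.117 − 0.061) = 329,667.86

329667.86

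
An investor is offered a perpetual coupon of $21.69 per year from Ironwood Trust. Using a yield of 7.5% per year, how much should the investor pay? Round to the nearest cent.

Level perpetuity: PV = C / r = $21.69 / 0.075 = $289.20

$289.20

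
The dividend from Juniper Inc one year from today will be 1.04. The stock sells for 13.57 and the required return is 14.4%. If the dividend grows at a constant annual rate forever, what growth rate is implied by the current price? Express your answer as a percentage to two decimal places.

P = D₁/(r−g) ⇒ g = r − D₁/P = 0.144 − 1.04/13.57 = 0.067360

6.74%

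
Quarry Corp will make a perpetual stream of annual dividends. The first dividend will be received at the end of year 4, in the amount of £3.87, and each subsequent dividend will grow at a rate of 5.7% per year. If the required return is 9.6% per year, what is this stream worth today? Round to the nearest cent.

Value at end of year 3: C₁ / (r − g) = £3.87 / (0.096 − 0.057) = £99.2308
Discount to today: PV = £99.2308 / (1 + 0.096)^3 = £99.2308 / 1.316533 = £75.37

£75.37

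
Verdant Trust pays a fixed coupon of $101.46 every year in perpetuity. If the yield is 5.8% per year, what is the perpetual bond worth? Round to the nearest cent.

Level perpetuity: PV = C / r = $101.46 / 0.058 = $1,749.31

$1749.31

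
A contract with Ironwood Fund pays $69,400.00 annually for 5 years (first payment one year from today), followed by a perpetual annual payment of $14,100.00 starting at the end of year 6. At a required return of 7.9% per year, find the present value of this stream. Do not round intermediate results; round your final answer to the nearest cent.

PV of 5-year annuity: $69,400.00 × [1 − (1+0.079)^−5] / 0.079 = 277825.93085
Perpetuity value at year 5: $14,100.00 / 0.079 = 178481.01266
PV of perpetuity: 178481.01266 / (1+0.079)^5 = 122035.11028
Total PV = 277825.93085 + 122035.11028 = 399861.04113

$399861.04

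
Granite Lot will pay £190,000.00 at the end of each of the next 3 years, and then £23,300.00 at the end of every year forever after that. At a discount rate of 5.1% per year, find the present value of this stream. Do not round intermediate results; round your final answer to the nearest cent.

£909978.89

PV of 3-year annuity: £190,000.00 × [1 − (1+0.051)^−3] / 0.051 = 516449.11540
Perpetuity value at year 3: £23,300.00 / 0.051 = 456862.74510
PV of perpetuity: 456862.74510 / (1+0.051)^3 = 393529.77463
Total PV = 516449.11540 + 393529.77463 = 909978.89003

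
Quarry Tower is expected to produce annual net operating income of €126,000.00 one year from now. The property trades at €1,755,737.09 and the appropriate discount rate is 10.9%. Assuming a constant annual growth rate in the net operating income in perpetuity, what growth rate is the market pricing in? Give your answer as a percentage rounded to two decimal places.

3.72%

P = D₁/(r−g) ⇒ g = r − D₁/P = 0.109 − €126,000.00/€1,755,737.09 = 0.037235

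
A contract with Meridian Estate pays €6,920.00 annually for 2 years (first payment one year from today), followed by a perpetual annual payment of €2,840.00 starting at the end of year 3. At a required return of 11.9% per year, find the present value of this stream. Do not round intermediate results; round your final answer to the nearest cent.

PV of 2-year annuity: €6,920.00 × [1 − (1+0.119)^−2] / 0.119 = 11710.53882
Perpetuity value at year 2: €2,840.00 / 0.119 = 23865.54622
PV of perpetuity: 23865.54622 / (1+0.119)^2 = 19059.48693
Total PV = 11710.53882 + 19059.48693 = 30770.02575

€30770.03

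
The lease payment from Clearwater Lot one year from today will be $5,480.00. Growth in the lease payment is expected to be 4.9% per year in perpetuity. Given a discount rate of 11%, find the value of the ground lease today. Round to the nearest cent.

$89836.07

Growing perpetuity: P = D₁ / (r − g) = $5,480.0000 / (0.11 − 0.049) = $89,836.07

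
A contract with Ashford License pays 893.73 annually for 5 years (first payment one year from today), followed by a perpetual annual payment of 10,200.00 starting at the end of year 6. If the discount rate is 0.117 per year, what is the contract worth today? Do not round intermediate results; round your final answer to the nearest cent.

53381.64

PV of 5-year annuity: 893.73 × [1 − (1+0.117)^−5] / 0.117 = 3245.78465
Perpetuity value at year 5: 10,200.00 / 0.117 = 87179.48718
PV of perpetuity: 87179.48718 / (1+0.117)^5 = 50135.85717
Total PV = 3245.78465 + 50135.85717 = 53381.64182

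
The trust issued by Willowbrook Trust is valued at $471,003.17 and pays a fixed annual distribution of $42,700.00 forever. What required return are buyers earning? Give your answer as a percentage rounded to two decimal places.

9.07%

P = C/r ⇒ r = C/P = $42,700.00/$471,003.17 = 0.090658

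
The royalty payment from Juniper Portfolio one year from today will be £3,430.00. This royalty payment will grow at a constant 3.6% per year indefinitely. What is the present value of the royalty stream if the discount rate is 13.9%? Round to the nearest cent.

Growing perpetuity: P = D₁ / (r − g) = £3,430.0000 / (0.139 − 0.036) = £33,300.97

£33300.97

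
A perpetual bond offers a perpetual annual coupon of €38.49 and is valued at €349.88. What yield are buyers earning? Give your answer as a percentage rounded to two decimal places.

11.00%

P = C/r ⇒ r = C/P = €38.49/€349.88 = 0.110009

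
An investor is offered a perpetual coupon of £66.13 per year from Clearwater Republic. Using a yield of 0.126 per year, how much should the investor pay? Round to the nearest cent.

Level perpetuity: PV = C / r = £66.13 / 0.126 = £524.84

£524.84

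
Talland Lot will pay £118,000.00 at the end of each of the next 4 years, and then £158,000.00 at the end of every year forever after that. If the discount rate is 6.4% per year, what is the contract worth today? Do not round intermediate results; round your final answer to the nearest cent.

£2331405.93

PV of 4-year annuity: £118,000.00 × [1 − (1+0.064)^−4] / 0.064 = 405165.02038
Perpetuity value at year 4: £158,000.00 / 0.064 = 2468750.00000
PV of perpetuity: 2468750.00000 / (1+0.064)^4 = 1926240.90492
Total PV = 405165.02038 + 1926240.90492 = 2331405.92530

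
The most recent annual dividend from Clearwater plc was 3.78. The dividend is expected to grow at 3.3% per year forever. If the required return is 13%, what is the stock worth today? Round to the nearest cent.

40.26

D₁ = D₀ × (1 + g) = 3.78 × 1.033 = 3.9047
Growing perpetuity: P = D₁ / (r − g) = 3.9047 / (0.13 − 0.033) = 40.26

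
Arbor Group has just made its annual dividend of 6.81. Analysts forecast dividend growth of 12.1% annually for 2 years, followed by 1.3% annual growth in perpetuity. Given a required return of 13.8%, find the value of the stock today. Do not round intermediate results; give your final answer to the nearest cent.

66.87

D_1 = 7.63401
D_2 = 8.55773
Terminal value at year 2: TV = D_2×(1+g_2)/(r−g_2) = 8.66898/0.125 = 69.35181
P_0 = D_1/(1+r)^1 + D_2/(1+r)^2 + TV/(1+r)^2
    = 6.70827 + 6.60806 + 53.55170 = 66.86802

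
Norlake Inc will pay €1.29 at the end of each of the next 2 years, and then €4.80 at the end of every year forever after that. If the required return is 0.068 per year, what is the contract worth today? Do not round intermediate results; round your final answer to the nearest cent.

PV of 2-year annuity: €1.29 × [1 − (1+0.068)^−2] / 0.068 = 2.33883
Perpetuity value at year 2: €4.80 / 0.068 = 70.58824
PV of perpetuity: 70.58824 / (1+0.068)^2 = 61.88563
Total PV = 2.33883 + 61.88563 = 64.22446

€64.22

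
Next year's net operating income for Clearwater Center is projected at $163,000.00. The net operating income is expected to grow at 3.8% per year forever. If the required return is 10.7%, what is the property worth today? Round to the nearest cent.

$2362318.84

Growing perpetuity: P = D₁ / (r − g) = $163,000.0000 / (0.107 − 0.038) = $2,362,318.84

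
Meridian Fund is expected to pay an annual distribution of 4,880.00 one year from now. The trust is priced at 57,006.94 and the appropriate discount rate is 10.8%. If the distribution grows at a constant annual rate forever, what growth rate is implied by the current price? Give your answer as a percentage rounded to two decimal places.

P = D₁/(r−g) ⇒ g = r − D₁/P = 0.108 − 4,880.00/57,006.94 = 0.022396

2.24%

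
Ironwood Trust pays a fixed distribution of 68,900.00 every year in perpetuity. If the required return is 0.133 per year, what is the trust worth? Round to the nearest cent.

Level perpetuity: PV = C / r = 68,900.00 / 0.133 = 518,045.11

518045.11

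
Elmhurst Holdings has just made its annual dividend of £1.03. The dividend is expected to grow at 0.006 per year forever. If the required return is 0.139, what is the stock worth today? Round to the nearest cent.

D₁ = D₀ × (1 + g) = £1.03 × 1.006 = £1.0362
Growing perpetuity: P = D₁ / (r − g) = £1.0362 / (0.139 − 0.006) = £7.79

£7.79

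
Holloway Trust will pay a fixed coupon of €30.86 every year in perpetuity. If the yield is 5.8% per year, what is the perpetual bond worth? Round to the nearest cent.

€532.07

Level perpetuity: PV = C / r = €30.86 / 0.058 = €532.07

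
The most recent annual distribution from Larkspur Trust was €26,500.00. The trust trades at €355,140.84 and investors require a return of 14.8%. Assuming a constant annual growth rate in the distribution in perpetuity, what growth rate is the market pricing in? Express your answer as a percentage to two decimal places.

6.83%

P = D₀(1+g)/(r−g) ⇒ P(r−g) = D₀(1+g) ⇒ g(P+D₀) = P·r − D₀
g = (P·r − D₀)/(P + D₀) = (€355,140.84×0.148 − €26,500.00) / (€355,140.84 + €26,500.00) = 0.068286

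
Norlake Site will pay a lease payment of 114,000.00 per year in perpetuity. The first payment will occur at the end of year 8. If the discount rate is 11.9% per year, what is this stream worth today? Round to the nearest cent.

436061.04

Value at end of year 7: C / r = 114,000.00 / 0.119 = 957,983.1933
Discount to today: PV = 957,983.1933 / (1 + 0.119)^7 = 957,983.1933 / 2.196902 = 436,061.04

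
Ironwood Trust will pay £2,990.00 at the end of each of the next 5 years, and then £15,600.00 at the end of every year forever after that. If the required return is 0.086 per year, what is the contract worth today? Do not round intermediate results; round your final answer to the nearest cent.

£131833.53

PV of 5-year annuity: £2,990.00 × [1 − (1+0.086)^−5] / 0.086 = 11751.77245
Perpetuity value at year 5: £15,600.00 / 0.086 = 181395.34884
PV of perpetuity: 181395.34884 / (1+0.086)^5 = 120081.75343
Total PV = 11751.77245 + 120081.75343 = 131833.52589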